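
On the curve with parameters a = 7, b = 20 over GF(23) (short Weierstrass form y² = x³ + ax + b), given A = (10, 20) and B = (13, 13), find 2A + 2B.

First 2A:
Repeated addition: build up to 2A.
2A: tangent at (10, 20): λ = (3·10² + 7)/(2·20) ≡ 8/17. 17⁻¹ ≡ 19 (mod 23) since 17·19 = 323 ≡ 1, so λ ≡ 8·19 ≡ 14.
  x = λ² - 10 - 10 = 196 - 20 ≡ 15; y = λ·(10 - 15) - 20 ≡ 2. → (15, 2)
2A = (15, 2).
Next 2B:
Repeated addition: build up to 2B.
2B: tangent at (13, 13): λ = (3·13² + 7)/(2·13) ≡ 8/3. 3⁻¹ ≡ 8 (mod 23) since 3·8 = 24 ≡ 1, so λ ≡ 8·8 ≡ 18.
  x = λ² - 13 - 13 = 324 - 26 ≡ 22; y = λ·(13 - 22) - 13 ≡ 9. → (22, 9)
2B = (22, 9).
Finally 2A + 2B:
(15, 2) + (22, 9). λ = (9 - 2)/(22 - 15) ≡ 7/7 mod 23. 7⁻¹ ≡ 10 (mod 23) since 7·10 = 70 ≡ 1, so λ ≡ 1.
  x = λ² - 15 - 22 = 1 - 37 ≡ 10; y = λ·(15 - 10) - 2 ≡ 3. → (10, 3)

(10, 3)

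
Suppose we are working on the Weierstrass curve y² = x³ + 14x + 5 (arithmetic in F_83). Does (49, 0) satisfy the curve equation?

no

y² = 0² ≡ 0; x³ + 14x + 5 = 118340 ≡ 65 (mod 83). 0 ≠ 65.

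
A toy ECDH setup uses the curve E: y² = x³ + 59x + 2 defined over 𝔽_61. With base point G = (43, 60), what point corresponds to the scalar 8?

(25, 49)

Repeated addition: build up to 8G.
2G: tangent at (43, 60): λ = (3·43² + 59)/(2·60) ≡ 55/59. 59⁻¹ ≡ 30 (mod 61), so λ ≡ 55·30 ≡ 3.
  x = λ² - 43 - 43 = 9 - 86 ≡ 45; y = λ·(43 - 45) - 60 ≡ 56. → (45, 56)
3G: (45, 56) + (43, 60). λ = (60 - 56)/(43 - 45) ≡ 4/59 mod 61. 59⁻¹ ≡ 30 (mod 61) since 59·30 = 1770 ≡ 1, so λ ≡ 59.
  x = λ² - 45 - 43 = 3481 - 88 ≡ 38; y = λ·(45 - 38) - 56 ≡ 52. → (38, 52)
4G: (38, 52) + (43, 60). λ = (60 - 52)/(43 - 38) ≡ 8/5 mod 61. 5⁻¹ ≡ 49 (mod 61) since 5·49 = 245 ≡ 1, so λ ≡ 26.
  x = λ² - 38 - 43 = 676 - 81 ≡ 46; y = λ·(38 - 46) - 52 ≡ 45. → (46, 45)
5G: (46, 45) + (43, 60). λ = (60 - 45)/(43 - 46) ≡ 15/58 mod 61. 58⁻¹ ≡ 20 (mod 61), so λ ≡ 56.
  x = λ² - 46 - 43 = 3136 - 89 ≡ 58; y = λ·(46 - 58) - 45 ≡ 15. → (58, 15)
6G: (58, 15) + (43, 60). λ = (60 - 15)/(43 - 58) ≡ 45/46 mod 61. 46⁻¹ ≡ 4 (mod 61) since 46·4 = 184 ≡ 1, so λ ≡ 58.
  x = λ² - 58 - 43 = 3364 - 101 ≡ 30; y = λ·(58 - 30) - 15 ≡ 23. → (30, 23)
7G: (30, 23) + (43, 60). λ = (60 - 23)/(43 - 30) ≡ 37/13 mod 61. 13⁻¹ ≡ 47 (mod 61) since 13·47 = 611 ≡ 1, so λ ≡ 31.
  x = λ² - 30 - 43 = 961 - 73 ≡ 34; y = λ·(30 - 34) - 23 ≡ 36. → (34, 36)
8G: (34, 36) + (43, 60). λ = (60 - 36)/(43 - 34) ≡ 24/9 mod 61. 9⁻¹ ≡ 34 (mod 61), so λ ≡ 23.
  x = λ² - 34 - 43 = 529 - 77 ≡ 25; y = λ·(34 - 25) - 36 ≡ 49. → (25, 49)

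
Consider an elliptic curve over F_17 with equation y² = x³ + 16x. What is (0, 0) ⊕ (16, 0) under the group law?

(0, 0) + (16, 0). λ = (0 - 0)/(16 - 0) ≡ 0/16 mod 17. 16⁻¹ ≡ 16 (mod 17) since 16·16 = 256 ≡ 1, so λ ≡ 0.
  x = λ² - 0 - 16 = 0 - 16 ≡ 1; y = λ·(0 - 1) - 0 ≡ 0. → (1, 0)

(1, 0)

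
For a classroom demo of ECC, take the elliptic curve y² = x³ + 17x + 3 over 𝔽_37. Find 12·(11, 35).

Write G = (11, 35).
Double-and-add on 12 = (1100)₂. Start with G = (11, 35) for the leading 1-bit.
double: tangent at (11, 35): λ = (3·11² + 17)/(2·35) ≡ 10/33. 33⁻¹ ≡ 9 (mod 37), so λ ≡ 10·9 ≡ 16.
  x = λ² - 11 - 11 = 256 - 22 ≡ 12; y = λ·(11 - 12) - 35 ≡ 23. → (12, 23)
add G: (12, 23) + (11, 35). λ = (35 - 23)/(11 - 12) ≡ 12/36 mod 37. 36⁻¹ ≡ 36 (mod 37), so λ ≡ 25.
  x = λ² - 12 - 11 = 625 - 23 ≡ 10; y = λ·(12 - 10) - 23 ≡ 27. → (10, 27)
double: tangent at (10, 27): λ = (3·10² + 17)/(2·27) ≡ 21/17. 17⁻¹ ≡ 24 (mod 37), so λ ≡ 21·24 ≡ 23.
  x = λ² - 10 - 10 = 529 - 20 ≡ 28; y = λ·(10 - 28) - 27 ≡ 3. → (28, 3)
double: tangent at (28, 3): λ = (3·28² + 17)/(2·3) ≡ 1/6. 6⁻¹ ≡ 31 (mod 37), so λ ≡ 1·31 ≡ 31.
  x = λ² - 28 - 28 = 961 - 56 ≡ 17; y = λ·(28 - 17) - 3 ≡ 5. → (17, 5)

(17, 5)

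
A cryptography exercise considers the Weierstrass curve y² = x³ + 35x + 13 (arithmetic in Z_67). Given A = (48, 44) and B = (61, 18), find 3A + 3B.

(48, 23)

First 3A:
Repeated addition: build up to 3A.
2A: tangent at (48, 44): λ = (3·48² + 35)/(2·44) ≡ 46/21. 21⁻¹ ≡ 16 (mod 67) since 21·16 = 336 ≡ 1, so λ ≡ 46·16 ≡ 66.
  x = λ² - 48 - 48 = 4356 - 96 ≡ 39; y = λ·(48 - 39) - 44 ≡ 14. → (39, 14)
3A: (39, 14) + (48, 44). λ = (44 - 14)/(48 - 39) ≡ 30/9 mod 67. 9⁻¹ ≡ 15 (mod 67), so λ ≡ 48.
  x = λ² - 39 - 48 = 2304 - 87 ≡ 6; y = λ·(39 - 6) - 14 ≡ 29. → (6, 29)
3A = (6, 29).
Next 3B:
Repeated addition: build up to 3B.
2B: tangent at (61, 18): λ = (3·61² + 35)/(2·18) ≡ 9/36. 36⁻¹ ≡ 54 (mod 67) since 36·54 = 1944 ≡ 1, so λ ≡ 9·54 ≡ 17.
  x = λ² - 61 - 61 = 289 - 122 ≡ 33; y = λ·(61 - 33) - 18 ≡ 56. → (33, 56)
3B: (33, 56) + (61, 18). λ = (18 - 56)/(61 - 33) ≡ 29/28 mod 67. 28⁻¹ ≡ 12 (mod 67), so λ ≡ 13.
  x = λ² - 33 - 61 = 169 - 94 ≡ 8; y = λ·(33 - 8) - 56 ≡ 1. → (8, 1)
3B = (8, 1).
Finally 3A + 3B:
(6, 29) + (8, 1). λ = (1 - 29)/(8 - 6) ≡ 39/2 mod 67. 2⁻¹ ≡ 34 (mod 67) since 2·34 = 68 ≡ 1, so λ ≡ 53.
  x = λ² - 6 - 8 = 2809 - 14 ≡ 48; y = λ·(6 - 48) - 29 ≡ 23. → (48, 23)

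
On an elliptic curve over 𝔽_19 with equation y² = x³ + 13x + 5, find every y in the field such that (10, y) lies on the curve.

none

x³ + 13x + 5 = 1135 ≡ 14 (mod 19).
14 is a non-residue mod 19; no y exists.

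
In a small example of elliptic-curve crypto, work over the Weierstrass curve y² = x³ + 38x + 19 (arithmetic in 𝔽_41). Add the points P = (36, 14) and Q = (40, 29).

(38, 40)

(36, 14) + (40, 29). λ = (29 - 14)/(40 - 36) ≡ 15/4 mod 41. 4⁻¹ ≡ 31 (mod 41), so λ ≡ 14.
  x = λ² - 36 - 40 = 196 - 76 ≡ 38; y = λ·(36 - 38) - 14 ≡ 40. → (38, 40)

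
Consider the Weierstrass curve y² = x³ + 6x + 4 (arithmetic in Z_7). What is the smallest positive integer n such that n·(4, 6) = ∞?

2P: tangent at (4, 6): λ = (3·4² + 6)/(2·6) ≡ 5/5. 5⁻¹ ≡ 3 (mod 7) since 5·3 = 15 ≡ 1, so λ ≡ 5·3 ≡ 1.
  x = λ² - 4 - 4 = 1 - 8 ≡ 0; y = λ·(4 - 0) - 6 ≡ 5. → (0, 5)
3P: (0, 5) + (4, 6). λ = (6 - 5)/(4 - 0) ≡ 1/4 mod 7. 4⁻¹ ≡ 2 (mod 7), so λ ≡ 2.
  x = λ² - 0 - 4 = 4 - 4 ≡ 0; y = λ·(0 - 0) - 5 ≡ 2. → (0, 2)
4P: (0, 2) + (4, 6). λ = (6 - 2)/(4 - 0) ≡ 4/4 mod 7. 4⁻¹ ≡ 2 (mod 7), so λ ≡ 1.
  x = λ² - 0 - 4 = 1 - 4 ≡ 4; y = λ·(0 - 4) - 2 ≡ 1. → (4, 1)
5P: (4, 1) + (4, 6): same x and y₁ ≡ -y₂, so the sum is ∞.
5P = ∞, so the order is 5.

5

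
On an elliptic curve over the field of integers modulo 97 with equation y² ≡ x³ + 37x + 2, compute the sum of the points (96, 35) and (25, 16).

(82, 7)

(96, 35) + (25, 16). λ = (16 - 35)/(25 - 96) ≡ 78/26 mod 97. 26⁻¹ ≡ 56 (mod 97) since 26·56 = 1456 ≡ 1, so λ ≡ 3.
  x = λ² - 96 - 25 = 9 - 121 ≡ 82; y = λ·(96 - 82) - 35 ≡ 7. → (82, 7)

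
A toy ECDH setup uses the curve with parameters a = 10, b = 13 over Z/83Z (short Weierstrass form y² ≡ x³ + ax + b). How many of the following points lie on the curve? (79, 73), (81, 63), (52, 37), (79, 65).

3

(79, 73): 73² ≡ 17, rhs ≡ 75 → off.
(81, 63): 63² ≡ 68, rhs ≡ 68 → on.
(52, 37): 37² ≡ 41, rhs ≡ 41 → on.
(79, 65): 65² ≡ 75, rhs ≡ 75 → on.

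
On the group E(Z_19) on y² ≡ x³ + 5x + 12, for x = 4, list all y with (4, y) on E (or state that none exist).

x³ + 5x + 12 = 96 ≡ 1 (mod 19).
Square roots of 1 mod 19: 1 and 18 (since 1² = 1 ≡ 1).

1, 18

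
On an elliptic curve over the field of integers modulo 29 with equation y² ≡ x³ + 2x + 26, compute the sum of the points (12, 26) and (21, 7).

(18, 6)

(12, 26) + (21, 7). λ = (7 - 26)/(21 - 12) ≡ 10/9 mod 29. 9⁻¹ ≡ 13 (mod 29), so λ ≡ 14.
  x = λ² - 12 - 21 = 196 - 33 ≡ 18; y = λ·(12 - 18) - 26 ≡ 6. → (18, 6)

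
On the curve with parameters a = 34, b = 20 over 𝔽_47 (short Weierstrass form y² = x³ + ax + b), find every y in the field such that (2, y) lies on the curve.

x³ + 34x + 20 = 96 ≡ 2 (mod 47).
Square roots of 2 mod 47: 7 and 40 (since 7² = 49 ≡ 2).

7, 40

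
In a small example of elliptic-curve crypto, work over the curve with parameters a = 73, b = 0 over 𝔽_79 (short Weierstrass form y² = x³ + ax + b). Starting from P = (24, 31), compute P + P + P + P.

Double-and-add on 4 = (100)₂. Start with P = (24, 31) for the leading 1-bit.
double: tangent at (24, 31): λ = (3·24² + 73)/(2·31) ≡ 63/62. 62⁻¹ ≡ 65 (mod 79) since 62·65 = 4030 ≡ 1, so λ ≡ 63·65 ≡ 66.
  x = λ² - 24 - 24 = 4356 - 48 ≡ 42; y = λ·(24 - 42) - 31 ≡ 45. → (42, 45)
double: tangent at (42, 45): λ = (3·42² + 73)/(2·45) ≡ 72/11. 11⁻¹ ≡ 36 (mod 79), so λ ≡ 72·36 ≡ 64.
  x = λ² - 42 - 42 = 4096 - 84 ≡ 62; y = λ·(42 - 62) - 45 ≡ 18. → (62, 18)

(62, 18)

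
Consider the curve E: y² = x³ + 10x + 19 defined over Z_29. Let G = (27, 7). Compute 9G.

Double-and-add on 9 = (1001)₂. Start with G = (27, 7) for the leading 1-bit.
double: tangent at (27, 7): λ = (3·27² + 10)/(2·7) ≡ 22/14. 14⁻¹ ≡ 27 (mod 29), so λ ≡ 22·27 ≡ 14.
  x = λ² - 27 - 27 = 196 - 54 ≡ 26; y = λ·(27 - 26) - 7 ≡ 7. → (26, 7)
double: tangent at (26, 7): λ = (3·26² + 10)/(2·7) ≡ 8/14. 14⁻¹ ≡ 27 (mod 29), so λ ≡ 8·27 ≡ 13.
  x = λ² - 26 - 26 = 169 - 52 ≡ 1; y = λ·(26 - 1) - 7 ≡ 28. → (1, 28)
double: tangent at (1, 28): λ = (3·1² + 10)/(2·28) ≡ 13/27. 27⁻¹ ≡ 14 (mod 29) since 27·14 = 378 ≡ 1, so λ ≡ 13·14 ≡ 8.
  x = λ² - 1 - 1 = 64 - 2 ≡ 4; y = λ·(1 - 4) - 28 ≡ 6. → (4, 6)
add G: (4, 6) + (27, 7). λ = (7 - 6)/(27 - 4) ≡ 1/23 mod 29. 23⁻¹ ≡ 24 (mod 29), so λ ≡ 24.
  x = λ² - 4 - 27 = 576 - 31 ≡ 23; y = λ·(4 - 23) - 6 ≡ 2. → (23, 2)

(23, 2)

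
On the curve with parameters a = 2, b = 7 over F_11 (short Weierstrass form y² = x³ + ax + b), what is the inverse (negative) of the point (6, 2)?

-(6, 2) = (6, -2 mod 11) = (6, 9).

(6, 9)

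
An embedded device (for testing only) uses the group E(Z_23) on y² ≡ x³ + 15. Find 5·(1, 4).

(12, 15)

Write G = (1, 4).
Repeated addition: build up to 5G.
2G: tangent at (1, 4): λ = (3·1² + 0)/(2·4) ≡ 3/8. 8⁻¹ ≡ 3 (mod 23), so λ ≡ 3·3 ≡ 9.
  x = λ² - 1 - 1 = 81 - 2 ≡ 10; y = λ·(1 - 10) - 4 ≡ 7. → (10, 7)
3G: (10, 7) + (1, 4). λ = (4 - 7)/(1 - 10) ≡ 20/14 mod 23. 14⁻¹ ≡ 5 (mod 23), so λ ≡ 8.
  x = λ² - 10 - 1 = 64 - 11 ≡ 7; y = λ·(10 - 7) - 7 ≡ 17. → (7, 17)
4G: (7, 17) + (1, 4). λ = (4 - 17)/(1 - 7) ≡ 10/17 mod 23. 17⁻¹ ≡ 19 (mod 23), so λ ≡ 6.
  x = λ² - 7 - 1 = 36 - 8 ≡ 5; y = λ·(7 - 5) - 17 ≡ 18. → (5, 18)
5G: (5, 18) + (1, 4). λ = (4 - 18)/(1 - 5) ≡ 9/19 mod 23. 19⁻¹ ≡ 17 (mod 23) since 19·17 = 323 ≡ 1, so λ ≡ 15.
  x = λ² - 5 - 1 = 225 - 6 ≡ 12; y = λ·(5 - 12) - 18 ≡ 15. → (12, 15)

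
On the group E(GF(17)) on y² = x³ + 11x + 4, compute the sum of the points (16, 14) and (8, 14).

(16, 14) + (8, 14). λ = (14 - 14)/(8 - 16) ≡ 0/9 mod 17. 9⁻¹ ≡ 2 (mod 17), so λ ≡ 0.
  x = λ² - 16 - 8 = 0 - 24 ≡ 10; y = λ·(16 - 10) - 14 ≡ 3. → (10, 3)

(10, 3)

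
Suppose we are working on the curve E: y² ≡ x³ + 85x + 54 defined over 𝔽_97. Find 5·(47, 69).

(18, 74)

Write G = (47, 69).
Double-and-add on 5 = (101)₂. Start with G = (47, 69) for the leading 1-bit.
double: tangent at (47, 69): λ = (3·47² + 85)/(2·69) ≡ 19/41. 41⁻¹ ≡ 71 (mod 97), so λ ≡ 19·71 ≡ 88.
  x = λ² - 47 - 47 = 7744 - 94 ≡ 84; y = λ·(47 - 84) - 69 ≡ 70. → (84, 70)
double: tangent at (84, 70): λ = (3·84² + 85)/(2·70) ≡ 10/43. 43⁻¹ ≡ 88 (mod 97), so λ ≡ 10·88 ≡ 7.
  x = λ² - 84 - 84 = 49 - 168 ≡ 75; y = λ·(84 - 75) - 70 ≡ 90. → (75, 90)
add G: (75, 90) + (47, 69). λ = (69 - 90)/(47 - 75) ≡ 76/69 mod 97. 69⁻¹ ≡ 45 (mod 97) since 69·45 = 3105 ≡ 1, so λ ≡ 25.
  x = λ² - 75 - 47 = 625 - 122 ≡ 18; y = λ·(75 - 18) - 90 ≡ 74. → (18, 74)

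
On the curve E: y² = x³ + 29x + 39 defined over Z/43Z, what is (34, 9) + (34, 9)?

(34, 34)

tangent at (34, 9): λ = (3·34² + 29)/(2·9) ≡ 14/18. 18⁻¹ ≡ 12 (mod 43), so λ ≡ 14·12 ≡ 39.
  x = λ² - 34 - 34 = 1521 - 68 ≡ 34; y = λ·(34 - 34) - 9 ≡ 34. → (34, 34)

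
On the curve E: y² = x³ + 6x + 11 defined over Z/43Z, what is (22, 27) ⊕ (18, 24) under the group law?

(22, 27) + (18, 24). λ = (24 - 27)/(18 - 22) ≡ 40/39 mod 43. 39⁻¹ ≡ 32 (mod 43) since 39·32 = 1248 ≡ 1, so λ ≡ 33.
  x = λ² - 22 - 18 = 1089 - 40 ≡ 17; y = λ·(22 - 17) - 27 ≡ 9. → (17, 9)

(17, 9)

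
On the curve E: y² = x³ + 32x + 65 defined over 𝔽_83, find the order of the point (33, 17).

6

2P: tangent at (33, 17): λ = (3·33² + 32)/(2·17) ≡ 62/34. 34⁻¹ ≡ 22 (mod 83), so λ ≡ 62·22 ≡ 36.
  x = λ² - 33 - 33 = 1296 - 66 ≡ 68; y = λ·(33 - 68) - 17 ≡ 51. → (68, 51)
3P: (68, 51) + (33, 17). λ = (17 - 51)/(33 - 68) ≡ 49/48 mod 83. 48⁻¹ ≡ 64 (mod 83) since 48·64 = 3072 ≡ 1, so λ ≡ 65.
  x = λ² - 68 - 33 = 4225 - 101 ≡ 57; y = λ·(68 - 57) - 51 ≡ 0. → (57, 0)
4P: (57, 0) + (33, 17). λ = (17 - 0)/(33 - 57) ≡ 17/59 mod 83. 59⁻¹ ≡ 38 (mod 83) since 59·38 = 2242 ≡ 1, so λ ≡ 65.
  x = λ² - 57 - 33 = 4225 - 90 ≡ 68; y = λ·(57 - 68) - 0 ≡ 32. → (68, 32)
5P: (68, 32) + (33, 17). λ = (17 - 32)/(33 - 68) ≡ 68/48 mod 83. 48⁻¹ ≡ 64 (mod 83) since 48·64 = 3072 ≡ 1, so λ ≡ 36.
  x = λ² - 68 - 33 = 1296 - 101 ≡ 33; y = λ·(68 - 33) - 32 ≡ 66. → (33, 66)
6P: (33, 66) + (33, 17): same x and y₁ ≡ -y₂, so the sum is 𝒪.
6P = 𝒪, so the order is 6.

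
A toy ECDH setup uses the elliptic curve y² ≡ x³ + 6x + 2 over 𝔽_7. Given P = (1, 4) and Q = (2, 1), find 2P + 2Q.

First 2P:
Repeated addition: build up to 2P.
2P: tangent at (1, 4): λ = (3·1² + 6)/(2·4) ≡ 2/1. 1⁻¹ ≡ 1 (mod 7), so λ ≡ 2·1 ≡ 2.
  x = λ² - 1 - 1 = 4 - 2 ≡ 2; y = λ·(1 - 2) - 4 ≡ 1. → (2, 1)
2P = (2, 1).
Next 2Q:
Repeated addition: build up to 2Q.
2Q: tangent at (2, 1): λ = (3·2² + 6)/(2·1) ≡ 4/2. 2⁻¹ ≡ 4 (mod 7), so λ ≡ 4·4 ≡ 2.
  x = λ² - 2 - 2 = 4 - 4 ≡ 0; y = λ·(2 - 0) - 1 ≡ 3. → (0, 3)
2Q = (0, 3).
Finally 2P + 2Q:
(2, 1) + (0, 3). λ = (3 - 1)/(0 - 2) ≡ 2/5 mod 7. 5⁻¹ ≡ 3 (mod 7), so λ ≡ 6.
  x = λ² - 2 - 0 = 36 - 2 ≡ 6; y = λ·(2 - 6) - 1 ≡ 3. → (6, 3)

(6, 3)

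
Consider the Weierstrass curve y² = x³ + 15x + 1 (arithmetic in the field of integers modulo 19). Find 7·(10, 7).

Write P = (10, 7).
Repeated addition: build up to 7P.
2P: tangent at (10, 7): λ = (3·10² + 15)/(2·7) ≡ 11/14. 14⁻¹ ≡ 15 (mod 19) since 14·15 = 210 ≡ 1, so λ ≡ 11·15 ≡ 13.
  x = λ² - 10 - 10 = 169 - 20 ≡ 16; y = λ·(10 - 16) - 7 ≡ 10. → (16, 10)
3P: (16, 10) + (10, 7). λ = (7 - 10)/(10 - 16) ≡ 16/13 mod 19. 13⁻¹ ≡ 3 (mod 19) since 13·3 = 39 ≡ 1, so λ ≡ 10.
  x = λ² - 16 - 10 = 100 - 26 ≡ 17; y = λ·(16 - 17) - 10 ≡ 18. → (17, 18)
4P: (17, 18) + (10, 7). λ = (7 - 18)/(10 - 17) ≡ 8/12 mod 19. 12⁻¹ ≡ 8 (mod 19), so λ ≡ 7.
  x = λ² - 17 - 10 = 49 - 27 ≡ 3; y = λ·(17 - 3) - 18 ≡ 4. → (3, 4)
5P: (3, 4) + (10, 7). λ = (7 - 4)/(10 - 3) ≡ 3/7 mod 19. 7⁻¹ ≡ 11 (mod 19) since 7·11 = 77 ≡ 1, so λ ≡ 14.
  x = λ² - 3 - 10 = 196 - 13 ≡ 12; y = λ·(3 - 12) - 4 ≡ 3. → (12, 3)
6P: (12, 3) + (10, 7). λ = (7 - 3)/(10 - 12) ≡ 4/17 mod 19. 17⁻¹ ≡ 9 (mod 19), so λ ≡ 17.
  x = λ² - 12 - 10 = 289 - 22 ≡ 1; y = λ·(12 - 1) - 3 ≡ 13. → (1, 13)
7P: (1, 13) + (10, 7). λ = (7 - 13)/(10 - 1) ≡ 13/9 mod 19. 9⁻¹ ≡ 17 (mod 19), so λ ≡ 12.
  x = λ² - 1 - 10 = 144 - 11 ≡ 0; y = λ·(1 - 0) - 13 ≡ 18. → (0, 18)

(0, 18)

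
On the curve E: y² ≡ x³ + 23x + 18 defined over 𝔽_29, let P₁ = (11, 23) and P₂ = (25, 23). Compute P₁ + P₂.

(11, 23) + (25, 23). λ = (23 - 23)/(25 - 11) ≡ 0/14 mod 29. 14⁻¹ ≡ 27 (mod 29) since 14·27 = 378 ≡ 1, so λ ≡ 0.
  x = λ² - 11 - 25 = 0 - 36 ≡ 22; y = λ·(11 - 22) - 23 ≡ 6. → (22, 6)

(22, 6)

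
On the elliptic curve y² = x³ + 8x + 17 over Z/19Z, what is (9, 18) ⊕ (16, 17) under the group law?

(1, 8)

(9, 18) + (16, 17). λ = (17 - 18)/(16 - 9) ≡ 18/7 mod 19. 7⁻¹ ≡ 11 (mod 19) since 7·11 = 77 ≡ 1, so λ ≡ 8.
  x = λ² - 9 - 16 = 64 - 25 ≡ 1; y = λ·(9 - 1) - 18 ≡ 8. → (1, 8)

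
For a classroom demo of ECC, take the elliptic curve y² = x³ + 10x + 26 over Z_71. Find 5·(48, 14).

Write Q = (48, 14).
Double-and-add on 5 = (101)₂. Start with Q = (48, 14) for the leading 1-bit.
double: tangent at (48, 14): λ = (3·48² + 10)/(2·14) ≡ 35/28. 28⁻¹ ≡ 33 (mod 71), so λ ≡ 35·33 ≡ 19.
  x = λ² - 48 - 48 = 361 - 96 ≡ 52; y = λ·(48 - 52) - 14 ≡ 52. → (52, 52)
double: tangent at (52, 52): λ = (3·52² + 10)/(2·52) ≡ 28/33. 33⁻¹ ≡ 28 (mod 71), so λ ≡ 28·28 ≡ 3.
  x = λ² - 52 - 52 = 9 - 104 ≡ 47; y = λ·(52 - 47) - 52 ≡ 34. → (47, 34)
add Q: (47, 34) + (48, 14). λ = (14 - 34)/(48 - 47) ≡ 51/1 mod 71. 1⁻¹ ≡ 1 (mod 71), so λ ≡ 51.
  x = λ² - 47 - 48 = 2601 - 95 ≡ 21; y = λ·(47 - 21) - 34 ≡ 14. → (21, 14)

(21, 14)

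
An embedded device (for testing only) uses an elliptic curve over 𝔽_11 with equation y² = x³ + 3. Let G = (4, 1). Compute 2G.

tangent at (4, 1): λ = (3·4² + 0)/(2·1) ≡ 4/2. 2⁻¹ ≡ 6 (mod 11), so λ ≡ 4·6 ≡ 2.
  x = λ² - 4 - 4 = 4 - 8 ≡ 7; y = λ·(4 - 7) - 1 ≡ 4. → (7, 4)

(7, 4)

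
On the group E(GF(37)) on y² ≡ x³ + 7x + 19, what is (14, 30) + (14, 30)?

(30, 21)

tangent at (14, 30): λ = (3·14² + 7)/(2·30) ≡ 3/23. 23⁻¹ ≡ 29 (mod 37), so λ ≡ 3·29 ≡ 13.
  x = λ² - 14 - 14 = 169 - 28 ≡ 30; y = λ·(14 - 30) - 30 ≡ 21. → (30, 21)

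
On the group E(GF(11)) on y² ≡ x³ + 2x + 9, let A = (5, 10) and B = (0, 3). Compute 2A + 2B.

(8, 8)

First 2A:
Repeated addition: build up to 2A.
2A: tangent at (5, 10): λ = (3·5² + 2)/(2·10) ≡ 0/9. 9⁻¹ ≡ 5 (mod 11), so λ ≡ 0·5 ≡ 0.
  x = λ² - 5 - 5 = 0 - 10 ≡ 1; y = λ·(5 - 1) - 10 ≡ 1. → (1, 1)
2A = (1, 1).
Next 2B:
Repeated addition: build up to 2B.
2B: tangent at (0, 3): λ = (3·0² + 2)/(2·3) ≡ 2/6. 6⁻¹ ≡ 2 (mod 11) since 6·2 = 12 ≡ 1, so λ ≡ 2·2 ≡ 4.
  x = λ² - 0 - 0 = 16 - 0 ≡ 5; y = λ·(0 - 5) - 3 ≡ 10. → (5, 10)
2B = (5, 10).
Finally 2A + 2B:
(1, 1) + (5, 10). λ = (10 - 1)/(5 - 1) ≡ 9/4 mod 11. 4⁻¹ ≡ 3 (mod 11), so λ ≡ 5.
  x = λ² - 1 - 5 = 25 - 6 ≡ 8; y = λ·(1 - 8) - 1 ≡ 8. → (8, 8)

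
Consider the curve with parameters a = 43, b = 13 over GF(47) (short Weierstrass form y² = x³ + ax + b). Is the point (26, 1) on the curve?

yes

y² = 1² ≡ 1; x³ + 43x + 13 = 18707 ≡ 1 (mod 47). 1 = 1.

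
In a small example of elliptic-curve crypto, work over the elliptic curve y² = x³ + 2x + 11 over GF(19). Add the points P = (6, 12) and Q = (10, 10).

(8, 8)

(6, 12) + (10, 10). λ = (10 - 12)/(10 - 6) ≡ 17/4 mod 19. 4⁻¹ ≡ 5 (mod 19), so λ ≡ 9.
  x = λ² - 6 - 10 = 81 - 16 ≡ 8; y = λ·(6 - 8) - 12 ≡ 8. → (8, 8)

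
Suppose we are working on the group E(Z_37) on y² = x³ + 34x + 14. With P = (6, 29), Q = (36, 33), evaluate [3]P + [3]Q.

First 3P:
Repeated addition: build up to 3P.
2P: tangent at (6, 29): λ = (3·6² + 34)/(2·29) ≡ 31/21. 21⁻¹ ≡ 30 (mod 37) since 21·30 = 630 ≡ 1, so λ ≡ 31·30 ≡ 5.
  x = λ² - 6 - 6 = 25 - 12 ≡ 13; y = λ·(6 - 13) - 29 ≡ 10. → (13, 10)
3P: (13, 10) + (6, 29). λ = (29 - 10)/(6 - 13) ≡ 19/30 mod 37. 30⁻¹ ≡ 21 (mod 37) since 30·21 = 630 ≡ 1, so λ ≡ 29.
  x = λ² - 13 - 6 = 841 - 19 ≡ 8; y = λ·(13 - 8) - 10 ≡ 24. → (8, 24)
3P = (8, 24).
Next 3Q:
Repeated addition: build up to 3Q.
2Q: tangent at (36, 33): λ = (3·36² + 34)/(2·33) ≡ 0/29. 29⁻¹ ≡ 23 (mod 37), so λ ≡ 0·23 ≡ 0.
  x = λ² - 36 - 36 = 0 - 72 ≡ 2; y = λ·(36 - 2) - 33 ≡ 4. → (2, 4)
3Q: (2, 4) + (36, 33). λ = (33 - 4)/(36 - 2) ≡ 29/34 mod 37. 34⁻¹ ≡ 12 (mod 37), so λ ≡ 15.
  x = λ² - 2 - 36 = 225 - 38 ≡ 2; y = λ·(2 - 2) - 4 ≡ 33. → (2, 33)
3Q = (2, 33).
Finally 3P + 3Q:
(8, 24) + (2, 33). λ = (33 - 24)/(2 - 8) ≡ 9/31 mod 37. 31⁻¹ ≡ 6 (mod 37) since 31·6 = 186 ≡ 1, so λ ≡ 17.
  x = λ² - 8 - 2 = 289 - 10 ≡ 20; y = λ·(8 - 20) - 24 ≡ 31. → (20, 31)

(20, 31)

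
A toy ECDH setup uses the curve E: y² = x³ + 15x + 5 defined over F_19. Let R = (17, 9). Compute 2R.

tangent at (17, 9): λ = (3·17² + 15)/(2·9) ≡ 8/18. 18⁻¹ ≡ 18 (mod 19), so λ ≡ 8·18 ≡ 11.
  x = λ² - 17 - 17 = 121 - 34 ≡ 11; y = λ·(17 - 11) - 9 ≡ 0. → (11, 0)

(11, 0)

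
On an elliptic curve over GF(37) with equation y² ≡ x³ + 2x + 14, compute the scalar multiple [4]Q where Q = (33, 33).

Repeated addition: build up to 4Q.
2Q: tangent at (33, 33): λ = (3·33² + 2)/(2·33) ≡ 13/29. 29⁻¹ ≡ 23 (mod 37), so λ ≡ 13·23 ≡ 3.
  x = λ² - 33 - 33 = 9 - 66 ≡ 17; y = λ·(33 - 17) - 33 ≡ 15. → (17, 15)
3Q: (17, 15) + (33, 33). λ = (33 - 15)/(33 - 17) ≡ 18/16 mod 37. 16⁻¹ ≡ 7 (mod 37) since 16·7 = 112 ≡ 1, so λ ≡ 15.
  x = λ² - 17 - 33 = 225 - 50 ≡ 27; y = λ·(17 - 27) - 15 ≡ 20. → (27, 20)
4Q: (27, 20) + (33, 33). λ = (33 - 20)/(33 - 27) ≡ 13/6 mod 37. 6⁻¹ ≡ 31 (mod 37), so λ ≡ 33.
  x = λ² - 27 - 33 = 1089 - 60 ≡ 30; y = λ·(27 - 30) - 20 ≡ 29. → (30, 29)

(30, 29)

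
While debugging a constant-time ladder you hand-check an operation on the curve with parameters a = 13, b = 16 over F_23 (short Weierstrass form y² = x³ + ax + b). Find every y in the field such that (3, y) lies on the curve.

x³ + 13x + 16 = 82 ≡ 13 (mod 23).
Square roots of 13 mod 23: 6 and 17 (since 6² = 36 ≡ 13).

6, 17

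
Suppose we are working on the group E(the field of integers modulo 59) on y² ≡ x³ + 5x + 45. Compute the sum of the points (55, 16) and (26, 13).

(55, 16) + (26, 13). λ = (13 - 16)/(26 - 55) ≡ 56/30 mod 59. 30⁻¹ ≡ 2 (mod 59), so λ ≡ 53.
  x = λ² - 55 - 26 = 2809 - 81 ≡ 14; y = λ·(55 - 14) - 16 ≡ 33. → (14, 33)

(14, 33)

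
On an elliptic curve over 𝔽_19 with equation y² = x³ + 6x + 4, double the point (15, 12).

(0, 17)

tangent at (15, 12): λ = (3·15² + 6)/(2·12) ≡ 16/5. 5⁻¹ ≡ 4 (mod 19) since 5·4 = 20 ≡ 1, so λ ≡ 16·4 ≡ 7.
  x = λ² - 15 - 15 = 49 - 30 ≡ 0; y = λ·(15 - 0) - 12 ≡ 17. → (0, 17)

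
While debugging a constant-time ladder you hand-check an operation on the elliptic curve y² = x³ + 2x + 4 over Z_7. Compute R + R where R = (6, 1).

tangent at (6, 1): λ = (3·6² + 2)/(2·1) ≡ 5/2. 2⁻¹ ≡ 4 (mod 7) since 2·4 = 8 ≡ 1, so λ ≡ 5·4 ≡ 6.
  x = λ² - 6 - 6 = 36 - 12 ≡ 3; y = λ·(6 - 3) - 1 ≡ 3. → (3, 3)

(3, 3)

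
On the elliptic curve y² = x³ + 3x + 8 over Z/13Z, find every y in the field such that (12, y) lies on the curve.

2, 11

x³ + 3x + 8 = 1772 ≡ 4 (mod 13).
Square roots of 4 mod 13: 2 and 11 (since 2² = 4 ≡ 4).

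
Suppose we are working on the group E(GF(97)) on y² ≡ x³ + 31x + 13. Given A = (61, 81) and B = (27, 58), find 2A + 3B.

(6, 67)

First 2A:
Repeated addition: build up to 2A.
2A: tangent at (61, 81): λ = (3·61² + 31)/(2·81) ≡ 39/65. 65⁻¹ ≡ 3 (mod 97), so λ ≡ 39·3 ≡ 20.
  x = λ² - 61 - 61 = 400 - 122 ≡ 84; y = λ·(61 - 84) - 81 ≡ 41. → (84, 41)
2A = (84, 41).
Next 3B:
Repeated addition: build up to 3B.
2B: tangent at (27, 58): λ = (3·27² + 31)/(2·58) ≡ 84/19. 19⁻¹ ≡ 46 (mod 97) since 19·46 = 874 ≡ 1, so λ ≡ 84·46 ≡ 81.
  x = λ² - 27 - 27 = 6561 - 54 ≡ 8; y = λ·(27 - 8) - 58 ≡ 26. → (8, 26)
3B: (8, 26) + (27, 58). λ = (58 - 26)/(27 - 8) ≡ 32/19 mod 97. 19⁻¹ ≡ 46 (mod 97) since 19·46 = 874 ≡ 1, so λ ≡ 17.
  x = λ² - 8 - 27 = 289 - 35 ≡ 60; y = λ·(8 - 60) - 26 ≡ 60. → (60, 60)
3B = (60, 60).
Finally 2A + 3B:
(84, 41) + (60, 60). λ = (60 - 41)/(60 - 84) ≡ 19/73 mod 97. 73⁻¹ ≡ 4 (mod 97) since 73·4 = 292 ≡ 1, so λ ≡ 76.
  x = λ² - 84 - 60 = 5776 - 144 ≡ 6; y = λ·(84 - 6) - 41 ≡ 67. → (6, 67)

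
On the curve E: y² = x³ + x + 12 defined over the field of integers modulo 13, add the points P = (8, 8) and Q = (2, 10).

(6, 0)

(8, 8) + (2, 10). λ = (10 - 8)/(2 - 8) ≡ 2/7 mod 13. 7⁻¹ ≡ 2 (mod 13) since 7·2 = 14 ≡ 1, so λ ≡ 4.
  x = λ² - 8 - 2 = 16 - 10 ≡ 6; y = λ·(8 - 6) - 8 ≡ 0. → (6, 0)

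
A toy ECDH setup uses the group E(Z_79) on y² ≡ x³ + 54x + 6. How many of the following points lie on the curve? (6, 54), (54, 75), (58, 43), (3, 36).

2

(6, 54): 54² ≡ 72, rhs ≡ 72 → on.
(54, 75): 75² ≡ 16, rhs ≡ 16 → on.
(58, 43): 43² ≡ 32, rhs ≡ 39 → off.
(3, 36): 36² ≡ 32, rhs ≡ 37 → off.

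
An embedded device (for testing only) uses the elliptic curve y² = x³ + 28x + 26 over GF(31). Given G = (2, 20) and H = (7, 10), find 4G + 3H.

(26, 3)

First 4G:
Repeated addition: build up to 4G.
2G: tangent at (2, 20): λ = (3·2² + 28)/(2·20) ≡ 9/9. 9⁻¹ ≡ 7 (mod 31), so λ ≡ 9·7 ≡ 1.
  x = λ² - 2 - 2 = 1 - 4 ≡ 28; y = λ·(2 - 28) - 20 ≡ 16. → (28, 16)
3G: (28, 16) + (2, 20). λ = (20 - 16)/(2 - 28) ≡ 4/5 mod 31. 5⁻¹ ≡ 25 (mod 31), so λ ≡ 7.
  x = λ² - 28 - 2 = 49 - 30 ≡ 19; y = λ·(28 - 19) - 16 ≡ 16. → (19, 16)
4G: (19, 16) + (2, 20). λ = (20 - 16)/(2 - 19) ≡ 4/14 mod 31. 14⁻¹ ≡ 20 (mod 31), so λ ≡ 18.
  x = λ² - 19 - 2 = 324 - 21 ≡ 24; y = λ·(19 - 24) - 16 ≡ 18. → (24, 18)
4G = (24, 18).
Next 3H:
Repeated addition: build up to 3H.
2H: tangent at (7, 10): λ = (3·7² + 28)/(2·10) ≡ 20/20. 20⁻¹ ≡ 14 (mod 31) since 20·14 = 280 ≡ 1, so λ ≡ 20·14 ≡ 1.
  x = λ² - 7 - 7 = 1 - 14 ≡ 18; y = λ·(7 - 18) - 10 ≡ 10. → (18, 10)
3H: (18, 10) + (7, 10). λ = (10 - 10)/(7 - 18) ≡ 0/20 mod 31. 20⁻¹ ≡ 14 (mod 31) since 20·14 = 280 ≡ 1, so λ ≡ 0.
  x = λ² - 18 - 7 = 0 - 25 ≡ 6; y = λ·(18 - 6) - 10 ≡ 21. → (6, 21)
3H = (6, 21).
Finally 4G + 3H:
(24, 18) + (6, 21). λ = (21 - 18)/(6 - 24) ≡ 3/13 mod 31. 13⁻¹ ≡ 12 (mod 31), so λ ≡ 5.
  x = λ² - 24 - 6 = 25 - 30 ≡ 26; y = λ·(24 - 26) - 18 ≡ 3. → (26, 3)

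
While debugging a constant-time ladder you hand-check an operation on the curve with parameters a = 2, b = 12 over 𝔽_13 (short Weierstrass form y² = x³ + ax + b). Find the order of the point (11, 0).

2P: (11, 0) + (11, 0): same x and y₁ ≡ -y₂, so the sum is O.
2P = O, so the order is 2.

2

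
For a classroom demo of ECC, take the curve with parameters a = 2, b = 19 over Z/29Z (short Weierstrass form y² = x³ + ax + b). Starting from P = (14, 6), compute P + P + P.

(27, 23)

Repeated addition: build up to 3P.
2P: tangent at (14, 6): λ = (3·14² + 2)/(2·6) ≡ 10/12. 12⁻¹ ≡ 17 (mod 29), so λ ≡ 10·17 ≡ 25.
  x = λ² - 14 - 14 = 625 - 28 ≡ 17; y = λ·(14 - 17) - 6 ≡ 6. → (17, 6)
3P: (17, 6) + (14, 6). λ = (6 - 6)/(14 - 17) ≡ 0/26 mod 29. 26⁻¹ ≡ 19 (mod 29), so λ ≡ 0.
  x = λ² - 17 - 14 = 0 - 31 ≡ 27; y = λ·(17 - 27) - 6 ≡ 23. → (27, 23)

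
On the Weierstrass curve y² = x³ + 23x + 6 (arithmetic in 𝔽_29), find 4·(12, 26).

(16, 2)

Write Q = (12, 26).
Repeated addition: build up to 4Q.
2Q: tangent at (12, 26): λ = (3·12² + 23)/(2·26) ≡ 20/23. 23⁻¹ ≡ 24 (mod 29), so λ ≡ 20·24 ≡ 16.
  x = λ² - 12 - 12 = 256 - 24 ≡ 0; y = λ·(12 - 0) - 26 ≡ 21. → (0, 21)
3Q: (0, 21) + (12, 26). λ = (26 - 21)/(12 - 0) ≡ 5/12 mod 29. 12⁻¹ ≡ 17 (mod 29), so λ ≡ 27.
  x = λ² - 0 - 12 = 729 - 12 ≡ 21; y = λ·(0 - 21) - 21 ≡ 21. → (21, 21)
4Q: (21, 21) + (12, 26). λ = (26 - 21)/(12 - 21) ≡ 5/20 mod 29. 20⁻¹ ≡ 16 (mod 29), so λ ≡ 22.
  x = λ² - 21 - 12 = 484 - 33 ≡ 16; y = λ·(21 - 16) - 21 ≡ 2. → (16, 2)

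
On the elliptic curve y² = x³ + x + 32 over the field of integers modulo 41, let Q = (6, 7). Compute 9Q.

(33, 2)

Repeated addition: build up to 9Q.
2Q: tangent at (6, 7): λ = (3·6² + 1)/(2·7) ≡ 27/14. 14⁻¹ ≡ 3 (mod 41), so λ ≡ 27·3 ≡ 40.
  x = λ² - 6 - 6 = 1600 - 12 ≡ 30; y = λ·(6 - 30) - 7 ≡ 17. → (30, 17)
3Q: (30, 17) + (6, 7). λ = (7 - 17)/(6 - 30) ≡ 31/17 mod 41. 17⁻¹ ≡ 29 (mod 41) since 17·29 = 493 ≡ 1, so λ ≡ 38.
  x = λ² - 30 - 6 = 1444 - 36 ≡ 14; y = λ·(30 - 14) - 17 ≡ 17. → (14, 17)
4Q: (14, 17) + (6, 7). λ = (7 - 17)/(6 - 14) ≡ 31/33 mod 41. 33⁻¹ ≡ 5 (mod 41) since 33·5 = 165 ≡ 1, so λ ≡ 32.
  x = λ² - 14 - 6 = 1024 - 20 ≡ 20; y = λ·(14 - 20) - 17 ≡ 37. → (20, 37)
5Q: (20, 37) + (6, 7). λ = (7 - 37)/(6 - 20) ≡ 11/27 mod 41. 27⁻¹ ≡ 38 (mod 41), so λ ≡ 8.
  x = λ² - 20 - 6 = 64 - 26 ≡ 38; y = λ·(20 - 38) - 37 ≡ 24. → (38, 24)
6Q: (38, 24) + (6, 7). λ = (7 - 24)/(6 - 38) ≡ 24/9 mod 41. 9⁻¹ ≡ 32 (mod 41), so λ ≡ 30.
  x = λ² - 38 - 6 = 900 - 44 ≡ 36; y = λ·(38 - 36) - 24 ≡ 36. → (36, 36)
7Q: (36, 36) + (6, 7). λ = (7 - 36)/(6 - 36) ≡ 12/11 mod 41. 11⁻¹ ≡ 15 (mod 41), so λ ≡ 16.
  x = λ² - 36 - 6 = 256 - 42 ≡ 9; y = λ·(36 - 9) - 36 ≡ 27. → (9, 27)
8Q: (9, 27) + (6, 7). λ = (7 - 27)/(6 - 9) ≡ 21/38 mod 41. 38⁻¹ ≡ 27 (mod 41), so λ ≡ 34.
  x = λ² - 9 - 6 = 1156 - 15 ≡ 34; y = λ·(9 - 34) - 27 ≡ 25. → (34, 25)
9Q: (34, 25) + (6, 7). λ = (7 - 25)/(6 - 34) ≡ 23/13 mod 41. 13⁻¹ ≡ 19 (mod 41), so λ ≡ 27.
  x = λ² - 34 - 6 = 729 - 40 ≡ 33; y = λ·(34 - 33) - 25 ≡ 2. → (33, 2)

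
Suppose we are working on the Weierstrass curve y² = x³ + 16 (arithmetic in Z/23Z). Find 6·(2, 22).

(20, 14)

Write G = (2, 22).
Double-and-add on 6 = (110)₂. Start with G = (2, 22) for the leading 1-bit.
double: tangent at (2, 22): λ = (3·2² + 0)/(2·22) ≡ 12/21. 21⁻¹ ≡ 11 (mod 23), so λ ≡ 12·11 ≡ 17.
  x = λ² - 2 - 2 = 289 - 4 ≡ 9; y = λ·(2 - 9) - 22 ≡ 20. → (9, 20)
add G: (9, 20) + (2, 22). λ = (22 - 20)/(2 - 9) ≡ 2/16 mod 23. 16⁻¹ ≡ 13 (mod 23) since 16·13 = 208 ≡ 1, so λ ≡ 3.
  x = λ² - 9 - 2 = 9 - 11 ≡ 21; y = λ·(9 - 21) - 20 ≡ 13. → (21, 13)
double: tangent at (21, 13): λ = (3·21² + 0)/(2·13) ≡ 12/3. 3⁻¹ ≡ 8 (mod 23), so λ ≡ 12·8 ≡ 4.
  x = λ² - 21 - 21 = 16 - 42 ≡ 20; y = λ·(21 - 20) - 13 ≡ 14. → (20, 14)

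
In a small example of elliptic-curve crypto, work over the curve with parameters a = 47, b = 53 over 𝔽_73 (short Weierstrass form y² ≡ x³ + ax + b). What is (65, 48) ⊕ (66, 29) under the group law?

(65, 48) + (66, 29). λ = (29 - 48)/(66 - 65) ≡ 54/1 mod 73. 1⁻¹ ≡ 1 (mod 73) since 1·1 = 1 ≡ 1, so λ ≡ 54.
  x = λ² - 65 - 66 = 2916 - 131 ≡ 11; y = λ·(65 - 11) - 48 ≡ 21. → (11, 21)

(11, 21)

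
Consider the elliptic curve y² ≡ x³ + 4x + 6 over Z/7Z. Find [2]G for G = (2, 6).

tangent at (2, 6): λ = (3·2² + 4)/(2·6) ≡ 2/5. 5⁻¹ ≡ 3 (mod 7), so λ ≡ 2·3 ≡ 6.
  x = λ² - 2 - 2 = 36 - 4 ≡ 4; y = λ·(2 - 4) - 6 ≡ 3. → (4, 3)

(4, 3)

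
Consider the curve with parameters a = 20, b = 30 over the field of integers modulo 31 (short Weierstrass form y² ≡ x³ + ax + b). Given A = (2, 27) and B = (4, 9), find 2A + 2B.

(5, 21)

First 2A:
Repeated addition: build up to 2A.
2A: tangent at (2, 27): λ = (3·2² + 20)/(2·27) ≡ 1/23. 23⁻¹ ≡ 27 (mod 31) since 23·27 = 621 ≡ 1, so λ ≡ 1·27 ≡ 27.
  x = λ² - 2 - 2 = 729 - 4 ≡ 12; y = λ·(2 - 12) - 27 ≡ 13. → (12, 13)
2A = (12, 13).
Next 2B:
Repeated addition: build up to 2B.
2B: tangent at (4, 9): λ = (3·4² + 20)/(2·9) ≡ 6/18. 18⁻¹ ≡ 19 (mod 31) since 18·19 = 342 ≡ 1, so λ ≡ 6·19 ≡ 21.
  x = λ² - 4 - 4 = 441 - 8 ≡ 30; y = λ·(4 - 30) - 9 ≡ 3. → (30, 3)
2B = (30, 3).
Finally 2A + 2B:
(12, 13) + (30, 3). λ = (3 - 13)/(30 - 12) ≡ 21/18 mod 31. 18⁻¹ ≡ 19 (mod 31), so λ ≡ 27.
  x = λ² - 12 - 30 = 729 - 42 ≡ 5; y = λ·(12 - 5) - 13 ≡ 21. → (5, 21)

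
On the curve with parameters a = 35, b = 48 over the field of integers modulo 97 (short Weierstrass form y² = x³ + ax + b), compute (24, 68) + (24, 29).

The two points share x = 24 and their y-coordinates satisfy 68 + 29 ≡ 0 (mod 97), so they are inverses. Their sum is O.

O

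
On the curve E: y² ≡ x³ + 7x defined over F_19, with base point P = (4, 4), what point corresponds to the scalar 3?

Repeated addition: build up to 3P.
2P: tangent at (4, 4): λ = (3·4² + 7)/(2·4) ≡ 17/8. 8⁻¹ ≡ 12 (mod 19), so λ ≡ 17·12 ≡ 14.
  x = λ² - 4 - 4 = 196 - 8 ≡ 17; y = λ·(4 - 17) - 4 ≡ 4. → (17, 4)
3P: (17, 4) + (4, 4). λ = (4 - 4)/(4 - 17) ≡ 0/6 mod 19. 6⁻¹ ≡ 16 (mod 19), so λ ≡ 0.
  x = λ² - 17 - 4 = 0 - 21 ≡ 17; y = λ·(17 - 17) - 4 ≡ 15. → (17, 15)

(17, 15)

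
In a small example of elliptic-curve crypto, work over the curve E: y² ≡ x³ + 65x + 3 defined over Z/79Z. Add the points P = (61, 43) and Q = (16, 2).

(53, 31)

(61, 43) + (16, 2). λ = (2 - 43)/(16 - 61) ≡ 38/34 mod 79. 34⁻¹ ≡ 7 (mod 79) since 34·7 = 238 ≡ 1, so λ ≡ 29.
  x = λ² - 61 - 16 = 841 - 77 ≡ 53; y = λ·(61 - 53) - 43 ≡ 31. → (53, 31)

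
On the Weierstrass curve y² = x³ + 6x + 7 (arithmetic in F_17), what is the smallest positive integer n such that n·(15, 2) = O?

2P: tangent at (15, 2): λ = (3·15² + 6)/(2·2) ≡ 1/4. 4⁻¹ ≡ 13 (mod 17), so λ ≡ 1·13 ≡ 13.
  x = λ² - 15 - 15 = 169 - 30 ≡ 3; y = λ·(15 - 3) - 2 ≡ 1. → (3, 1)
3P: (3, 1) + (15, 2). λ = (2 - 1)/(15 - 3) ≡ 1/12 mod 17. 12⁻¹ ≡ 10 (mod 17), so λ ≡ 10.
  x = λ² - 3 - 15 = 100 - 18 ≡ 14; y = λ·(3 - 14) - 1 ≡ 8. → (14, 8)
4P: (14, 8) + (15, 2). λ = (2 - 8)/(15 - 14) ≡ 11/1 mod 17. 1⁻¹ ≡ 1 (mod 17), so λ ≡ 11.
  x = λ² - 14 - 15 = 121 - 29 ≡ 7; y = λ·(14 - 7) - 8 ≡ 1. → (7, 1)
5P: (7, 1) + (15, 2). λ = (2 - 1)/(15 - 7) ≡ 1/8 mod 17. 8⁻¹ ≡ 15 (mod 17), so λ ≡ 15.
  x = λ² - 7 - 15 = 225 - 22 ≡ 16; y = λ·(7 - 16) - 1 ≡ 0. → (16, 0)
6P: (16, 0) + (15, 2). λ = (2 - 0)/(15 - 16) ≡ 2/16 mod 17. 16⁻¹ ≡ 16 (mod 17), so λ ≡ 15.
  x = λ² - 16 - 15 = 225 - 31 ≡ 7; y = λ·(16 - 7) - 0 ≡ 16. → (7, 16)
7P: (7, 16) + (15, 2). λ = (2 - 16)/(15 - 7) ≡ 3/8 mod 17. 8⁻¹ ≡ 15 (mod 17), so λ ≡ 11.
  x = λ² - 7 - 15 = 121 - 22 ≡ 14; y = λ·(7 - 14) - 16 ≡ 9. → (14, 9)
8P: (14, 9) + (15, 2). λ = (2 - 9)/(15 - 14) ≡ 10/1 mod 17. 1⁻¹ ≡ 1 (mod 17), so λ ≡ 10.
  x = λ² - 14 - 15 = 100 - 29 ≡ 3; y = λ·(14 - 3) - 9 ≡ 16. → (3, 16)
9P: (3, 16) + (15, 2). λ = (2 - 16)/(15 - 3) ≡ 3/12 mod 17. 12⁻¹ ≡ 10 (mod 17) since 12·10 = 120 ≡ 1, so λ ≡ 13.
  x = λ² - 3 - 15 = 169 - 18 ≡ 15; y = λ·(3 - 15) - 16 ≡ 15. → (15, 15)
10P: (15, 15) + (15, 2): same x and y₁ ≡ -y₂, so the sum is O.
10P = O, so the order is 10.

10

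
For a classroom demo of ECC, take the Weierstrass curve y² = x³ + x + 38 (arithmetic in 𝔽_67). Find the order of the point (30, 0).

2P: (30, 0) + (30, 0): same x and y₁ ≡ -y₂, so the sum is 𝒪.
2P = 𝒪, so the order is 2.

2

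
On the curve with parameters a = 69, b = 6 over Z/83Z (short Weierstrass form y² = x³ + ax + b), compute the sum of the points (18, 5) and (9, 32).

(18, 5) + (9, 32). λ = (32 - 5)/(9 - 18) ≡ 27/74 mod 83. 74⁻¹ ≡ 46 (mod 83), so λ ≡ 80.
  x = λ² - 18 - 9 = 6400 - 27 ≡ 65; y = λ·(18 - 65) - 5 ≡ 53. → (65, 53)

(65, 53)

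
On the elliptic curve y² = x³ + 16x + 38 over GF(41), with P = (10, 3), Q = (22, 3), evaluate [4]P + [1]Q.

First 4P:
Repeated addition: build up to 4P.
2P: tangent at (10, 3): λ = (3·10² + 16)/(2·3) ≡ 29/6. 6⁻¹ ≡ 7 (mod 41), so λ ≡ 29·7 ≡ 39.
  x = λ² - 10 - 10 = 1521 - 20 ≡ 25; y = λ·(10 - 25) - 3 ≡ 27. → (25, 27)
3P: (25, 27) + (10, 3). λ = (3 - 27)/(10 - 25) ≡ 17/26 mod 41. 26⁻¹ ≡ 30 (mod 41), so λ ≡ 18.
  x = λ² - 25 - 10 = 324 - 35 ≡ 2; y = λ·(25 - 2) - 27 ≡ 18. → (2, 18)
4P: (2, 18) + (10, 3). λ = (3 - 18)/(10 - 2) ≡ 26/8 mod 41. 8⁻¹ ≡ 36 (mod 41), so λ ≡ 34.
  x = λ² - 2 - 10 = 1156 - 12 ≡ 37; y = λ·(2 - 37) - 18 ≡ 22. → (37, 22)
4P = (37, 22).
Finally 4P + Q:
(37, 22) + (22, 3). λ = (3 - 22)/(22 - 37) ≡ 22/26 mod 41. 26⁻¹ ≡ 30 (mod 41) since 26·30 = 780 ≡ 1, so λ ≡ 4.
  x = λ² - 37 - 22 = 16 - 59 ≡ 39; y = λ·(37 - 39) - 22 ≡ 11. → (39, 11)

(39, 11)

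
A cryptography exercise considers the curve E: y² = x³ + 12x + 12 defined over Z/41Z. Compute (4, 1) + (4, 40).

O

The two points share x = 4 and their y-coordinates satisfy 1 + 40 ≡ 0 (mod 41), so they are inverses. Their sum is O.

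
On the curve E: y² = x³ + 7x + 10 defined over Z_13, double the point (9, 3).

(5, 12)

tangent at (9, 3): λ = (3·9² + 7)/(2·3) ≡ 3/6. 6⁻¹ ≡ 11 (mod 13), so λ ≡ 3·11 ≡ 7.
  x = λ² - 9 - 9 = 49 - 18 ≡ 5; y = λ·(9 - 5) - 3 ≡ 12. → (5, 12)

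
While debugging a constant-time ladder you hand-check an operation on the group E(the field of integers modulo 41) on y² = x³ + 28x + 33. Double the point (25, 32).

(11, 14)

tangent at (25, 32): λ = (3·25² + 28)/(2·32) ≡ 17/23. 23⁻¹ ≡ 25 (mod 41), so λ ≡ 17·25 ≡ 15.
  x = λ² - 25 - 25 = 225 - 50 ≡ 11; y = λ·(25 - 11) - 32 ≡ 14. → (11, 14)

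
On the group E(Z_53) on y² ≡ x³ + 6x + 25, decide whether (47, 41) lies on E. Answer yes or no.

y² = 41² ≡ 38; x³ + 6x + 25 = 104130 ≡ 38 (mod 53). 38 = 38.

yes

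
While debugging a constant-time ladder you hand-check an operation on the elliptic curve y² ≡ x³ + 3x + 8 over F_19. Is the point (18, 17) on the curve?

y² = 17² ≡ 4; x³ + 3x + 8 = 5894 ≡ 4 (mod 19). 4 = 4.

yes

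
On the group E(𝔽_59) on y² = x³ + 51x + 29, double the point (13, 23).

tangent at (13, 23): λ = (3·13² + 51)/(2·23) ≡ 27/46. 46⁻¹ ≡ 9 (mod 59) since 46·9 = 414 ≡ 1, so λ ≡ 27·9 ≡ 7.
  x = λ² - 13 - 13 = 49 - 26 ≡ 23; y = λ·(13 - 23) - 23 ≡ 25. → (23, 25)

(23, 25)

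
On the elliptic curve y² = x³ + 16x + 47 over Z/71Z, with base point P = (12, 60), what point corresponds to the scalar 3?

Repeated addition: build up to 3P.
2P: tangent at (12, 60): λ = (3·12² + 16)/(2·60) ≡ 22/49. 49⁻¹ ≡ 29 (mod 71), so λ ≡ 22·29 ≡ 70.
  x = λ² - 12 - 12 = 4900 - 24 ≡ 48; y = λ·(12 - 48) - 60 ≡ 47. → (48, 47)
3P: (48, 47) + (12, 60). λ = (60 - 47)/(12 - 48) ≡ 13/35 mod 71. 35⁻¹ ≡ 69 (mod 71), so λ ≡ 45.
  x = λ² - 48 - 12 = 2025 - 60 ≡ 48; y = λ·(48 - 48) - 47 ≡ 24. → (48, 24)

(48, 24)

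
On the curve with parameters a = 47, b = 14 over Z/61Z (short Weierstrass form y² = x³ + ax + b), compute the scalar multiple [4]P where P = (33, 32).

Repeated addition: build up to 4P.
2P: tangent at (33, 32): λ = (3·33² + 47)/(2·32) ≡ 20/3. 3⁻¹ ≡ 41 (mod 61), so λ ≡ 20·41 ≡ 27.
  x = λ² - 33 - 33 = 729 - 66 ≡ 53; y = λ·(33 - 53) - 32 ≡ 38. → (53, 38)
3P: (53, 38) + (33, 32). λ = (32 - 38)/(33 - 53) ≡ 55/41 mod 61. 41⁻¹ ≡ 3 (mod 61) since 41·3 = 123 ≡ 1, so λ ≡ 43.
  x = λ² - 53 - 33 = 1849 - 86 ≡ 55; y = λ·(53 - 55) - 38 ≡ 59. → (55, 59)
4P: (55, 59) + (33, 32). λ = (32 - 59)/(33 - 55) ≡ 34/39 mod 61. 39⁻¹ ≡ 36 (mod 61), so λ ≡ 4.
  x = λ² - 55 - 33 = 16 - 88 ≡ 50; y = λ·(55 - 50) - 59 ≡ 22. → (50, 22)

(50, 22)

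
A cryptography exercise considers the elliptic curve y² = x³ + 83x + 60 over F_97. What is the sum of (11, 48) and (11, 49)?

O

The two points share x = 11 and their y-coordinates satisfy 48 + 49 ≡ 0 (mod 97), so they are inverses. Their sum is 𝒪.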